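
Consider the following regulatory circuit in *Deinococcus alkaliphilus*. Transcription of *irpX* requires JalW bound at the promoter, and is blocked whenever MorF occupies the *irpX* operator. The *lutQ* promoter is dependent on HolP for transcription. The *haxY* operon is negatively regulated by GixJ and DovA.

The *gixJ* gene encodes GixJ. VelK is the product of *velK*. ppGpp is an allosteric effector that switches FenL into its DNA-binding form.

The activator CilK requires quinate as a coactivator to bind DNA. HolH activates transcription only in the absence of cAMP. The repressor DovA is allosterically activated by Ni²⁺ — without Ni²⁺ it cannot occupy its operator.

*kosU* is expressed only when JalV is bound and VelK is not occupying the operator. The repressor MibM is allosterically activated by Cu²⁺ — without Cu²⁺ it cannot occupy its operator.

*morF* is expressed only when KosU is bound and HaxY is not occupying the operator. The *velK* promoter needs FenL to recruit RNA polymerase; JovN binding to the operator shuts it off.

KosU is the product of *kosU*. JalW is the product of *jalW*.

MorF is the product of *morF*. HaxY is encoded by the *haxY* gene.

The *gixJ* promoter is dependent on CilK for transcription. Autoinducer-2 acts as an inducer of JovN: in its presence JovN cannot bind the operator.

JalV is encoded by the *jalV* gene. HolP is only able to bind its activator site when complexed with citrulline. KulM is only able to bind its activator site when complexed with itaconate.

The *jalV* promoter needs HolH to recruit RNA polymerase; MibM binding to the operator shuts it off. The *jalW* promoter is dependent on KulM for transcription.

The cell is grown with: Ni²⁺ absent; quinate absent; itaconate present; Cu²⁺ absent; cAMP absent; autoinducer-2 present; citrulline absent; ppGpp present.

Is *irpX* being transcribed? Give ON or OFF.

Quinate is absent, so CilK is inactive.
Required activator CilK is absent, so *gixJ* is not transcribed.
So GixJ is not produced.
Ni²⁺ is absent, so DovA is inactive.
With no repressor bound, *haxY* is transcribed.
So HaxY is produced and active.
cAMP is absent, so HolH is active.
Cu²⁺ is absent, so MibM is inactive.
No repressor is bound and HolH is active, so *jalV* is transcribed.
So JalV is produced and active.
Autoinducer-2 is present, so JovN is inactive.
ppGpp is present, so FenL is active.
No repressor is bound and FenL is active, so *velK* is transcribed.
So VelK is produced and active.
With repressor VelK bound, *kosU* is not transcribed.
So KosU is not produced.
With repressor HaxY bound, *morF* is not transcribed.
So MorF is not produced.
Itaconate is present, so KulM is active.
No repressor is bound and KulM is active, so *jalW* is transcribed.
So JalW is produced and active.
No repressor is bound and JalW is active, so *irpX* is transcribed.

ON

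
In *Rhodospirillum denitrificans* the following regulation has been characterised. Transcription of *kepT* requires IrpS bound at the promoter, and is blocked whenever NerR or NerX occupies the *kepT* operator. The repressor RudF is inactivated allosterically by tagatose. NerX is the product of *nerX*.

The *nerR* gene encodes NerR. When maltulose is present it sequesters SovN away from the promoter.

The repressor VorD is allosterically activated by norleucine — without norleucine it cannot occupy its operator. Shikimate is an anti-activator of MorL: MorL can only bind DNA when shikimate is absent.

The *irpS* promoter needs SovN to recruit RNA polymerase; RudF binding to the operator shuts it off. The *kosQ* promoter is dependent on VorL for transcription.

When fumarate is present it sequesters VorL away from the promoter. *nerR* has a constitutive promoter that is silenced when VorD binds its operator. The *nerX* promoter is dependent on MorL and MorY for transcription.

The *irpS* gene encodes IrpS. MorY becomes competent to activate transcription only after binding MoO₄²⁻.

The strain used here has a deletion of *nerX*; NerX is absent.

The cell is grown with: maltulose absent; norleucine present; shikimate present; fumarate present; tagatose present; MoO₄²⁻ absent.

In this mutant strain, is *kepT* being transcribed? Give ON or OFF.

Norleucine is present, so VorD is active.
With repressor VorD bound, *nerR* is not transcribed.
So NerR is not produced.
Tagatose is present, so RudF is inactive.
Maltulose is absent, so SovN is active.
No repressor is bound and SovN is active, so *irpS* is transcribed.
So IrpS is produced and active.
NerX is non-functional in this strain, so it has no effect.
No repressor is bound and IrpS is active, so *kepT* is transcribed.

ON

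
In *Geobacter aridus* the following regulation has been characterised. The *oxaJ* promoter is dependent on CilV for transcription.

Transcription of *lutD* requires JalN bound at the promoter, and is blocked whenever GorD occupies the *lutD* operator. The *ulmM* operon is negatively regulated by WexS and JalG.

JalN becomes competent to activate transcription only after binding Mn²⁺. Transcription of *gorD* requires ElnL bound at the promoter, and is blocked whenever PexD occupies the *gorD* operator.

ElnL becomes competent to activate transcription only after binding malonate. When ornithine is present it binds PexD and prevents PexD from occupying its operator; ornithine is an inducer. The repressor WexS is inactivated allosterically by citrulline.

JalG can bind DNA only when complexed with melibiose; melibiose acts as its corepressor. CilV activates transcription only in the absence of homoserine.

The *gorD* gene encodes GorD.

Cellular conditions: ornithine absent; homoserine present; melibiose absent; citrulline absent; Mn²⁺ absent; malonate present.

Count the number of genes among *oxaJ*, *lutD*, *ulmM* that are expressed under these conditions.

Homoserine is present, so CilV is inactive.
Required activator CilV is absent, so *oxaJ* is not transcribed.
→ *oxaJ* is OFF.
Mn²⁺ is absent, so JalN is inactive.
Malonate is present, so ElnL is active.
Ornithine is absent, so PexD is active.
With repressor PexD bound, *gorD* is not transcribed.
So GorD is not produced.
Required activator JalN is absent, so *lutD* is not transcribed.
→ *lutD* is OFF.
Citrulline is absent, so WexS is active.
Melibiose is absent, so JalG is inactive.
With repressor WexS bound, *ulmM* is not transcribed.
→ *ulmM* is OFF.
0 of the 3 genes are transcribed.

0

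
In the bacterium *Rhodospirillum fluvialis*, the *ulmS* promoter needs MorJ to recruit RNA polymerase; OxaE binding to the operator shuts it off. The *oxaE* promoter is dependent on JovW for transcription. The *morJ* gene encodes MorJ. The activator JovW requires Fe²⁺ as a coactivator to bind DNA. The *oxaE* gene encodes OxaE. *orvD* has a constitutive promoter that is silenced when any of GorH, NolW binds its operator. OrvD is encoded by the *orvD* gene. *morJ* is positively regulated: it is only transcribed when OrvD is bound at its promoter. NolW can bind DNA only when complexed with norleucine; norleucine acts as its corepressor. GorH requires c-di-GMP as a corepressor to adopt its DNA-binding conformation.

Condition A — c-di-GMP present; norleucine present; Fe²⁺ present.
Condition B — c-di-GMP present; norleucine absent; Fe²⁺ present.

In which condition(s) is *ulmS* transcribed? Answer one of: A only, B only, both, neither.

Condition A:
c-di-GMP is present, so GorH is active.
Norleucine is present, so NolW is active.
With repressor GorH bound, *orvD* is not transcribed.
So OrvD is not produced.
Required activator OrvD is absent, so *morJ* is not transcribed.
So MorJ is not produced.
Fe²⁺ is present, so JovW is active.
No repressor is bound and JovW is active, so *oxaE* is transcribed.
So OxaE is produced and active.
With repressor OxaE bound, *ulmS* is not transcribed.
→ *ulmS* is OFF in A.
Condition B:
c-di-GMP is present, so GorH is active.
Norleucine is absent, so NolW is inactive.
With repressor GorH bound, *orvD* is not transcribed.
So OrvD is not produced.
Required activator OrvD is absent, so *morJ* is not transcribed.
So MorJ is not produced.
Fe²⁺ is present, so JovW is active.
No repressor is bound and JovW is active, so *oxaE* is transcribed.
So OxaE is produced and active.
With repressor OxaE bound, *ulmS* is not transcribed.
→ *ulmS* is OFF in B.

neither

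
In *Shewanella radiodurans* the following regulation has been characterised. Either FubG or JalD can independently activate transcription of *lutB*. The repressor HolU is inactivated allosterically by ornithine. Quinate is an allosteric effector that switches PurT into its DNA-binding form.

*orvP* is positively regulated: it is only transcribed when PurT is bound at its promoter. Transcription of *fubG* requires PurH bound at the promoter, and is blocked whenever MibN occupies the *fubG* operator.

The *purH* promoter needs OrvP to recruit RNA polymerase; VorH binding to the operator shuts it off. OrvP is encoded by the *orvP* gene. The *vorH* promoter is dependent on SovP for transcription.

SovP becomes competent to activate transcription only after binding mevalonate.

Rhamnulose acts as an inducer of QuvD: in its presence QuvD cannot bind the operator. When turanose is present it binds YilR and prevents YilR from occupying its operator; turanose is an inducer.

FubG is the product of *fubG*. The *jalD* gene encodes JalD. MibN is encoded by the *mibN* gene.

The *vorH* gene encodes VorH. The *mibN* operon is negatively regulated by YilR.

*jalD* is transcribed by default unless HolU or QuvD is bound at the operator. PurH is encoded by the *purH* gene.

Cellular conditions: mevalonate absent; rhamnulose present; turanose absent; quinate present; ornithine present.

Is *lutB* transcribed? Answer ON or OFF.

ON

Mevalonate is absent, so SovP is inactive.
Required activator SovP is absent, so *vorH* is not transcribed.
So VorH is not produced.
Quinate is present, so PurT is active.
No repressor is bound and PurT is active, so *orvP* is transcribed.
So OrvP is produced and active.
No repressor is bound and OrvP is active, so *purH* is transcribed.
So PurH is produced and active.
Turanose is absent, so YilR is active.
With repressor YilR bound, *mibN* is not transcribed.
So MibN is not produced.
No repressor is bound and PurH is active, so *fubG* is transcribed.
So FubG is produced and active.
Ornithine is present, so HolU is inactive.
Rhamnulose is present, so QuvD is inactive.
With no repressor bound, *jalD* is transcribed.
So JalD is produced and active.
Activator FubG is present, so *lutB* is transcribed.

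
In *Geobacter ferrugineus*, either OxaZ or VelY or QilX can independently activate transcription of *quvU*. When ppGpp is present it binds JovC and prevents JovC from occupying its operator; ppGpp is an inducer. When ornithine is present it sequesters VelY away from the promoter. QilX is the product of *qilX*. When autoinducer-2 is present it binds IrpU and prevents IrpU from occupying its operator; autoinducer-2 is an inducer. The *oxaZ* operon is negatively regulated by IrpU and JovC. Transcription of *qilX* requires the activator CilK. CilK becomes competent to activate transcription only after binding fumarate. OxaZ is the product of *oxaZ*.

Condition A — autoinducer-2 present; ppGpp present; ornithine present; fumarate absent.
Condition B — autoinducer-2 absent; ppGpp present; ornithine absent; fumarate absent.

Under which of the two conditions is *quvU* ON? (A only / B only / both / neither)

both

Condition A:
Autoinducer-2 is present, so IrpU is inactive.
ppGpp is present, so JovC is inactive.
With no repressor bound, *oxaZ* is transcribed.
So OxaZ is produced and active.
Ornithine is present, so VelY is inactive.
Fumarate is absent, so CilK is inactive.
Required activator CilK is absent, so *qilX* is not transcribed.
So QilX is not produced.
Activator OxaZ is present, so *quvU* is transcribed.
→ *quvU* is ON in A.
Condition B:
Autoinducer-2 is absent, so IrpU is active.
ppGpp is present, so JovC is inactive.
With repressor IrpU bound, *oxaZ* is not transcribed.
So OxaZ is not produced.
Ornithine is absent, so VelY is active.
Fumarate is absent, so CilK is inactive.
Required activator CilK is absent, so *qilX* is not transcribed.
So QilX is not produced.
Activator VelY is present, so *quvU* is transcribed.
→ *quvU* is ON in B.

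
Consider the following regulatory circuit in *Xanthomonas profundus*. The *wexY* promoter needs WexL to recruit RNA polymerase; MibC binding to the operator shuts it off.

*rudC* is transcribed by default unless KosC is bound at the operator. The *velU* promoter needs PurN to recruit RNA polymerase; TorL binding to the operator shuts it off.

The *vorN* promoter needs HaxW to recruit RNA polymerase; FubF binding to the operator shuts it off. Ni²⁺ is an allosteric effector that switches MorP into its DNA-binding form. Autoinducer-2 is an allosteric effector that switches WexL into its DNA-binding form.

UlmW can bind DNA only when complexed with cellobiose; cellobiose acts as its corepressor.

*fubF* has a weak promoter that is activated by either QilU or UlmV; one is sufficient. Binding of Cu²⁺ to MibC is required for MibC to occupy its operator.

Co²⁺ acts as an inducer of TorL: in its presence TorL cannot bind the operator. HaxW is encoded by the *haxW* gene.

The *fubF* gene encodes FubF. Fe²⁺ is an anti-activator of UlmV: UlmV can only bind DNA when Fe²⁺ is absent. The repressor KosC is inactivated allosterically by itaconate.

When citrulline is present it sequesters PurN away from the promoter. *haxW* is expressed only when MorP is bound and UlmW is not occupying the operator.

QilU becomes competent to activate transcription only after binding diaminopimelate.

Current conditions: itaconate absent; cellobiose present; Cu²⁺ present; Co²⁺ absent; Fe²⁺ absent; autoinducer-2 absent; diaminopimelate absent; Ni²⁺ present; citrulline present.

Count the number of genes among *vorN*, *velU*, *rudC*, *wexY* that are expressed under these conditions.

0

Diaminopimelate is absent, so QilU is inactive.
Fe²⁺ is absent, so UlmV is active.
Activator UlmV is present, so *fubF* is transcribed.
So FubF is produced and active.
Cellobiose is present, so UlmW is active.
Ni²⁺ is present, so MorP is active.
With repressor UlmW bound, *haxW* is not transcribed.
So HaxW is not produced.
With repressor FubF bound, *vorN* is not transcribed.
→ *vorN* is OFF.
Co²⁺ is absent, so TorL is active.
Citrulline is present, so PurN is inactive.
With repressor TorL bound, *velU* is not transcribed.
→ *velU* is OFF.
Itaconate is absent, so KosC is active.
With repressor KosC bound, *rudC* is not transcribed.
→ *rudC* is OFF.
Autoinducer-2 is absent, so WexL is inactive.
Cu²⁺ is present, so MibC is active.
With repressor MibC bound, *wexY* is not transcribed.
→ *wexY* is OFF.
0 of the 4 genes are transcribed.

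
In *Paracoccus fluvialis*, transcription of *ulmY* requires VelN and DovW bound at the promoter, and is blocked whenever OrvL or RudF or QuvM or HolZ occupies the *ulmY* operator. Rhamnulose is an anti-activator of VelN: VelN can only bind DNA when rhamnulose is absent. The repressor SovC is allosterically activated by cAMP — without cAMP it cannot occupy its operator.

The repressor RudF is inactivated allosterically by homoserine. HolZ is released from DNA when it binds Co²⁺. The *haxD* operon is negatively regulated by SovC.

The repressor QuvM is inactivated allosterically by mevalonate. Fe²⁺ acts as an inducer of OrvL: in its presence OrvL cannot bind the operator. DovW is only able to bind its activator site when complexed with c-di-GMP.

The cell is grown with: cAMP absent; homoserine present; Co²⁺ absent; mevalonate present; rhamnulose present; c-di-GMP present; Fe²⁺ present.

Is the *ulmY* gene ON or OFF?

OFF

Fe²⁺ is present, so OrvL is inactive.
Homoserine is present, so RudF is inactive.
Mevalonate is present, so QuvM is inactive.
Rhamnulose is present, so VelN is inactive.
Co²⁺ is absent, so HolZ is active.
c-di-GMP is present, so DovW is active.
With repressor HolZ bound, *ulmY* is not transcribed.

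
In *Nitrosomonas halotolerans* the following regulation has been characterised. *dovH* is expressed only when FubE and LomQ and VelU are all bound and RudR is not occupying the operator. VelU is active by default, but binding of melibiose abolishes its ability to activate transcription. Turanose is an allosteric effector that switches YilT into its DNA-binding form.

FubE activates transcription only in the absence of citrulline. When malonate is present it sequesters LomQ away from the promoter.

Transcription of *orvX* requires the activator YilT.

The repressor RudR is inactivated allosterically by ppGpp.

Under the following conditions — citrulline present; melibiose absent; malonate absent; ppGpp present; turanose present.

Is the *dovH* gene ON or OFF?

ppGpp is present, so RudR is inactive.
Citrulline is present, so FubE is inactive.
Malonate is absent, so LomQ is active.
Melibiose is absent, so VelU is active.
Required activator FubE is absent, so *dovH* is not transcribed.

OFF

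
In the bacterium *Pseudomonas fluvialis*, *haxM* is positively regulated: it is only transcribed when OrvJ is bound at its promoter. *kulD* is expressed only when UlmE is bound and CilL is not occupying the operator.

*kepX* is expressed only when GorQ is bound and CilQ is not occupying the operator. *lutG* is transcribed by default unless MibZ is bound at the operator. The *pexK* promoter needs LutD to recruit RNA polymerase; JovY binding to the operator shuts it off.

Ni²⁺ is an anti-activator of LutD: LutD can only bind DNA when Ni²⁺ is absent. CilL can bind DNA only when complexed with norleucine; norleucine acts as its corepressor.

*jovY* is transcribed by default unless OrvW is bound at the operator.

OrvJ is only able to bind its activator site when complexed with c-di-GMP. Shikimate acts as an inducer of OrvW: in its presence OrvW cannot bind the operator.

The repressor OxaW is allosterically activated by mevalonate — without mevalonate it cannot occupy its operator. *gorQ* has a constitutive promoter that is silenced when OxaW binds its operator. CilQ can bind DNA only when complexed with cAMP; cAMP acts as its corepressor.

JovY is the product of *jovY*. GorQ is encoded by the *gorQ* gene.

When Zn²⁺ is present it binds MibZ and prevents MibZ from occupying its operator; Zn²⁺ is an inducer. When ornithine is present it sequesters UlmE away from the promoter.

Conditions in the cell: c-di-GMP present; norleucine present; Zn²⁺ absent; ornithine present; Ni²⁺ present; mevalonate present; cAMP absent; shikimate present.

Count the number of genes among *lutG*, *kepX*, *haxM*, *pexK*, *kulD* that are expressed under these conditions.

Zn²⁺ is absent, so MibZ is active.
With repressor MibZ bound, *lutG* is not transcribed.
→ *lutG* is OFF.
Mevalonate is present, so OxaW is active.
With repressor OxaW bound, *gorQ* is not transcribed.
So GorQ is not produced.
cAMP is absent, so CilQ is inactive.
Required activator GorQ is absent, so *kepX* is not transcribed.
→ *kepX* is OFF.
c-di-GMP is present, so OrvJ is active.
No repressor is bound and OrvJ is active, so *haxM* is transcribed.
→ *haxM* is ON.
Ni²⁺ is present, so LutD is inactive.
Shikimate is present, so OrvW is inactive.
With no repressor bound, *jovY* is transcribed.
So JovY is produced and active.
With repressor JovY bound, *pexK* is not transcribed.
→ *pexK* is OFF.
Ornithine is present, so UlmE is inactive.
Norleucine is present, so CilL is active.
With repressor CilL bound, *kulD* is not transcribed.
→ *kulD* is OFF.
1 of the 5 genes is transcribed.

1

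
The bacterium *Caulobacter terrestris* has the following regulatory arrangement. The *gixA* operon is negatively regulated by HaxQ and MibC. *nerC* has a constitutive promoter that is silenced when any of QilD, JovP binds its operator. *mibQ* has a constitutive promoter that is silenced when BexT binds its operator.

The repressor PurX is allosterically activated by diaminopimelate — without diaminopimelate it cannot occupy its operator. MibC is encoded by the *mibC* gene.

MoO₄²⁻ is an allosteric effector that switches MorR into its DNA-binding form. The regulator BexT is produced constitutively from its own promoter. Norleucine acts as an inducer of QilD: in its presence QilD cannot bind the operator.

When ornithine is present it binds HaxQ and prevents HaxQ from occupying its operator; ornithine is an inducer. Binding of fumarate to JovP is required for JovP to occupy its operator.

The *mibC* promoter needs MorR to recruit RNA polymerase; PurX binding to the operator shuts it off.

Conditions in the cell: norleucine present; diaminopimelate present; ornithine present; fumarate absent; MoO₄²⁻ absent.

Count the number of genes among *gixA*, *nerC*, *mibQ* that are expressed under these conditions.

Ornithine is present, so HaxQ is inactive.
MoO₄²⁻ is absent, so MorR is inactive.
Diaminopimelate is present, so PurX is active.
With repressor PurX bound, *mibC* is not transcribed.
So MibC is not produced.
With no repressor bound, *gixA* is transcribed.
→ *gixA* is ON.
Norleucine is present, so QilD is inactive.
Fumarate is absent, so JovP is inactive.
With no repressor bound, *nerC* is transcribed.
→ *nerC* is ON.
BexT is produced constitutively and is active.
With repressor BexT bound, *mibQ* is not transcribed.
→ *mibQ* is OFF.
2 of the 3 genes are transcribed.

2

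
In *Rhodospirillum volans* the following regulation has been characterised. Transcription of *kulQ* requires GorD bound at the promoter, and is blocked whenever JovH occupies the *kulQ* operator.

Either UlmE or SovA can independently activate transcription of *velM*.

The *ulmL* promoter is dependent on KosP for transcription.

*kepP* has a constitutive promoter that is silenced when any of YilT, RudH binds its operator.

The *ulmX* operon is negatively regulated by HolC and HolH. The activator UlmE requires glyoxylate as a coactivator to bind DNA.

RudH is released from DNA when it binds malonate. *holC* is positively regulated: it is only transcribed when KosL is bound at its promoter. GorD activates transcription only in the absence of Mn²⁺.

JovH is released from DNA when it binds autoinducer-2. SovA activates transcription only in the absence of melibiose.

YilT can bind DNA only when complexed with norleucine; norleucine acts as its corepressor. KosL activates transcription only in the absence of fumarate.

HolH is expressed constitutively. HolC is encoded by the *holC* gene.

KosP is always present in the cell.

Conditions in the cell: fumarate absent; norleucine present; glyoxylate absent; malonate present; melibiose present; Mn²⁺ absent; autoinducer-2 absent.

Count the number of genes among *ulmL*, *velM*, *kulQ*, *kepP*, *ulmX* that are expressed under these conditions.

KosP is produced constitutively and is active.
No repressor is bound and KosP is active, so *ulmL* is transcribed.
→ *ulmL* is ON.
Glyoxylate is absent, so UlmE is inactive.
Melibiose is present, so SovA is inactive.
No activator is available at the *velM* promoter, so *velM* is not transcribed.
→ *velM* is OFF.
Mn²⁺ is absent, so GorD is active.
Autoinducer-2 is absent, so JovH is active.
With repressor JovH bound, *kulQ* is not transcribed.
→ *kulQ* is OFF.
Norleucine is present, so YilT is active.
Malonate is present, so RudH is inactive.
With repressor YilT bound, *kepP* is not transcribed.
→ *kepP* is OFF.
Fumarate is absent, so KosL is active.
No repressor is bound and KosL is active, so *holC* is transcribed.
So HolC is produced and active.
HolH is produced constitutively and is active.
With repressor HolC bound, *ulmX* is not transcribed.
→ *ulmX* is OFF.
1 of the 5 genes is transcribed.

1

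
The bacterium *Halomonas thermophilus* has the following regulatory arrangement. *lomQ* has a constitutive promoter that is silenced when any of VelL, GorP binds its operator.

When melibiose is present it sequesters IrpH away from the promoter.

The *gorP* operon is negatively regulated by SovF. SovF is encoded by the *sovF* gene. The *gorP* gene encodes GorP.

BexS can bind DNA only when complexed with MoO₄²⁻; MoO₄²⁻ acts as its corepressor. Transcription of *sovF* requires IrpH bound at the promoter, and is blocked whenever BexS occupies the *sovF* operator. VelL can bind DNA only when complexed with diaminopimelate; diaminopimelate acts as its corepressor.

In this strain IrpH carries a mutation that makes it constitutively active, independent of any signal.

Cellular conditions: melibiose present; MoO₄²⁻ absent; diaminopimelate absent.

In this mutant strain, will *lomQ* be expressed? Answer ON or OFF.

ON

Diaminopimelate is absent, so VelL is inactive.
IrpH is constitutively active in this strain.
MoO₄²⁻ is absent, so BexS is inactive.
No repressor is bound and IrpH is active, so *sovF* is transcribed.
So SovF is produced and active.
With repressor SovF bound, *gorP* is not transcribed.
So GorP is not produced.
With no repressor bound, *lomQ* is transcribed.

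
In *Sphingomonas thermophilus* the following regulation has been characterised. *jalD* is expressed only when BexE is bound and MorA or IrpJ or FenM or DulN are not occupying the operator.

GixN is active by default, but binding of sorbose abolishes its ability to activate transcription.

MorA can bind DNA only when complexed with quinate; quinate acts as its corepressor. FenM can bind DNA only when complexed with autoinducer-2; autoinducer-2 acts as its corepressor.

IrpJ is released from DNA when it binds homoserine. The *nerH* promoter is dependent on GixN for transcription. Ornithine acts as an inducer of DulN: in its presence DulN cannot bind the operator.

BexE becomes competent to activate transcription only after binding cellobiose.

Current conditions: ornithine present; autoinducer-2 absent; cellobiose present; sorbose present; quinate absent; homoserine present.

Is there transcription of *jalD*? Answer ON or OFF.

ON

Quinate is absent, so MorA is inactive.
Homoserine is present, so IrpJ is inactive.
Autoinducer-2 is absent, so FenM is inactive.
Cellobiose is present, so BexE is active.
Ornithine is present, so DulN is inactive.
No repressor is bound and BexE is active, so *jalD* is transcribed.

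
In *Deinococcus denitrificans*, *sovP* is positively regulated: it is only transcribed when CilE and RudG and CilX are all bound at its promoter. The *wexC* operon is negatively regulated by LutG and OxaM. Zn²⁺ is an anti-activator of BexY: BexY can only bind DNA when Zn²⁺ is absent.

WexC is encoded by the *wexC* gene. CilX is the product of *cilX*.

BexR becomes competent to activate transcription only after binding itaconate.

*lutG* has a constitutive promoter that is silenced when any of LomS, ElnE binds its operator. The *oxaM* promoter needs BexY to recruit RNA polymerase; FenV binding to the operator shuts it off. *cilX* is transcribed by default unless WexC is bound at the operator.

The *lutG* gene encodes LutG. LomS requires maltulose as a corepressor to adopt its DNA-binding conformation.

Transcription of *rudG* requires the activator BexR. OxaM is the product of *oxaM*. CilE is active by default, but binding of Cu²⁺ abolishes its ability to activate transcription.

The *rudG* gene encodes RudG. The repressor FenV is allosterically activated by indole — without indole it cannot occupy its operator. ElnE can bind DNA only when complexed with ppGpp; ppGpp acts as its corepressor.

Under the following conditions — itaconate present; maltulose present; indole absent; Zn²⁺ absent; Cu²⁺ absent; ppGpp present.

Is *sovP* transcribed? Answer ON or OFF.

Cu²⁺ is absent, so CilE is active.
Itaconate is present, so BexR is active.
No repressor is bound and BexR is active, so *rudG* is transcribed.
So RudG is produced and active.
Maltulose is present, so LomS is active.
ppGpp is present, so ElnE is active.
With repressor LomS bound, *lutG* is not transcribed.
So LutG is not produced.
Zn²⁺ is absent, so BexY is active.
Indole is absent, so FenV is inactive.
No repressor is bound and BexY is active, so *oxaM* is transcribed.
So OxaM is produced and active.
With repressor OxaM bound, *wexC* is not transcribed.
So WexC is not produced.
With no repressor bound, *cilX* is transcribed.
So CilX is produced and active.
No repressor is bound and CilE and RudG and CilX are active, so *sovP* is transcribed.

ON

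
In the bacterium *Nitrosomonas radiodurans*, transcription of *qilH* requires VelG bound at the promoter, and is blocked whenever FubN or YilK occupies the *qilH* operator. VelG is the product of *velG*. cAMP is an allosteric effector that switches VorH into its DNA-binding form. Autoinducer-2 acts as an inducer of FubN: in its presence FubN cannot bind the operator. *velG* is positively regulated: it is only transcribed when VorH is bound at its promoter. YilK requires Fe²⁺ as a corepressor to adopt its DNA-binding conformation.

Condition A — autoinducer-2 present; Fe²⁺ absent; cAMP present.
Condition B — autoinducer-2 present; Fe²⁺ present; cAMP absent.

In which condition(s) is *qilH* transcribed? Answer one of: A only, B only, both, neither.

Condition A:
Autoinducer-2 is present, so FubN is inactive.
Fe²⁺ is absent, so YilK is inactive.
cAMP is present, so VorH is active.
No repressor is bound and VorH is active, so *velG* is transcribed.
So VelG is produced and active.
No repressor is bound and VelG is active, so *qilH* is transcribed.
→ *qilH* is ON in A.
Condition B:
Autoinducer-2 is present, so FubN is inactive.
Fe²⁺ is present, so YilK is active.
cAMP is absent, so VorH is inactive.
Required activator VorH is absent, so *velG* is not transcribed.
So VelG is not produced.
With repressor YilK bound, *qilH* is not transcribed.
→ *qilH* is OFF in B.

A only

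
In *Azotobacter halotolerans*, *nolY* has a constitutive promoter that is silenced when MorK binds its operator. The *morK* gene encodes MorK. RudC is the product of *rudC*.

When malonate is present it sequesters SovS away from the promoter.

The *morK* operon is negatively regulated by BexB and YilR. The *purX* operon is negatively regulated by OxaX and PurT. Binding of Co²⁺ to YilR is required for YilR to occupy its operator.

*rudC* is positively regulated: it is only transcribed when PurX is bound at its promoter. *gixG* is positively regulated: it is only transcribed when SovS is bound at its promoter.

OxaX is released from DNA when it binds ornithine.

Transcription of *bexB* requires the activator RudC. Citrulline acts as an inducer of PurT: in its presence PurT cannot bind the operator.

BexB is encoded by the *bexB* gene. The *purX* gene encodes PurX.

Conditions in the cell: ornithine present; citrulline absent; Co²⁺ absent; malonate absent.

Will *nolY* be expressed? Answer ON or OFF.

Ornithine is present, so OxaX is inactive.
Citrulline is absent, so PurT is active.
With repressor PurT bound, *purX* is not transcribed.
So PurX is not produced.
Required activator PurX is absent, so *rudC* is not transcribed.
So RudC is not produced.
Required activator RudC is absent, so *bexB* is not transcribed.
So BexB is not produced.
Co²⁺ is absent, so YilR is inactive.
With no repressor bound, *morK* is transcribed.
So MorK is produced and active.
With repressor MorK bound, *nolY* is not transcribed.

OFF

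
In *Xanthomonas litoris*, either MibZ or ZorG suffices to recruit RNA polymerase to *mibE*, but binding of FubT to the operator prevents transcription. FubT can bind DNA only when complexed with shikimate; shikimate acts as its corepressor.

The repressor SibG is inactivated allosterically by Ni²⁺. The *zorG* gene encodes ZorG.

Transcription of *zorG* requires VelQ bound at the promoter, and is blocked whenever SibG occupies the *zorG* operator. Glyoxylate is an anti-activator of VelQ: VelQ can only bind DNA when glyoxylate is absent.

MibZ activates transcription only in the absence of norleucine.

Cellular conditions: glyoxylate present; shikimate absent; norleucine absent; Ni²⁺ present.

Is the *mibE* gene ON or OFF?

ON

Norleucine is absent, so MibZ is active.
Shikimate is absent, so FubT is inactive.
Glyoxylate is present, so VelQ is inactive.
Ni²⁺ is present, so SibG is inactive.
Required activator VelQ is absent, so *zorG* is not transcribed.
So ZorG is not produced.
Activator MibZ is present, so *mibE* is transcribed.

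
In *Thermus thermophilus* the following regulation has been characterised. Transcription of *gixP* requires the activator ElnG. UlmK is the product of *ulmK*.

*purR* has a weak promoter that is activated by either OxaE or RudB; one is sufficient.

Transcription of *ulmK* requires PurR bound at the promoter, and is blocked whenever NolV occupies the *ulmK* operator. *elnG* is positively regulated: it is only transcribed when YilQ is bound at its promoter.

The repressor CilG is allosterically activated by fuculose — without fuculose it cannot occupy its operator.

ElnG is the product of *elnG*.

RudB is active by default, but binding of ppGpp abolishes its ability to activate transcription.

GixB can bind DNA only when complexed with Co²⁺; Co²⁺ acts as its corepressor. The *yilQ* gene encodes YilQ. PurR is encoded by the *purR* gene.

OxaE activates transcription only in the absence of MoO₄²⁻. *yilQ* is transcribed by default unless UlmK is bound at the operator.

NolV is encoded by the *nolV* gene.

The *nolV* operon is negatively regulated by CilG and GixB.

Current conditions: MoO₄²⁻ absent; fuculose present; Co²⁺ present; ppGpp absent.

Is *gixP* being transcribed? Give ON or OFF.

MoO₄²⁻ is absent, so OxaE is active.
ppGpp is absent, so RudB is active.
Activator OxaE is present, so *purR* is transcribed.
So PurR is produced and active.
Fuculose is present, so CilG is active.
Co²⁺ is present, so GixB is active.
With repressor CilG bound, *nolV* is not transcribed.
So NolV is not produced.
No repressor is bound and PurR is active, so *ulmK* is transcribed.
So UlmK is produced and active.
With repressor UlmK bound, *yilQ* is not transcribed.
So YilQ is not produced.
Required activator YilQ is absent, so *elnG* is not transcribed.
So ElnG is not produced.
Required activator ElnG is absent, so *gixP* is not transcribed.

OFF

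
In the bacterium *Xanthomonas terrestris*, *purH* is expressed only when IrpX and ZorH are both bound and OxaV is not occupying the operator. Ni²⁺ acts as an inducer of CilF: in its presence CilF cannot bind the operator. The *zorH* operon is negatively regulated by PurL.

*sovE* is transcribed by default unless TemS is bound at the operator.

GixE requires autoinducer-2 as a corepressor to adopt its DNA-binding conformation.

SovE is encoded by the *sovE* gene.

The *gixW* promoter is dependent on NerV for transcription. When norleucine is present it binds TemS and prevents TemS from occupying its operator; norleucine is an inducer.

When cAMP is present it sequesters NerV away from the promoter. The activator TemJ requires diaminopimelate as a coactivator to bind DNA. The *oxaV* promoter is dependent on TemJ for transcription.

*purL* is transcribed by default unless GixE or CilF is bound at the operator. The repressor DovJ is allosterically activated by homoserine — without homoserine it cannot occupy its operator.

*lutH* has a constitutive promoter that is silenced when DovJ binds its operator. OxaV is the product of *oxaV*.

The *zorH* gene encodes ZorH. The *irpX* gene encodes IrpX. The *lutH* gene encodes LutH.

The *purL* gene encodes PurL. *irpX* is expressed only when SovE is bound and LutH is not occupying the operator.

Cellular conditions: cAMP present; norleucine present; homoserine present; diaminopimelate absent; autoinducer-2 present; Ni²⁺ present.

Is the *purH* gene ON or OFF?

Diaminopimelate is absent, so TemJ is inactive.
Required activator TemJ is absent, so *oxaV* is not transcribed.
So OxaV is not produced.
Norleucine is present, so TemS is inactive.
With no repressor bound, *sovE* is transcribed.
So SovE is produced and active.
Homoserine is present, so DovJ is active.
With repressor DovJ bound, *lutH* is not transcribed.
So LutH is not produced.
No repressor is bound and SovE is active, so *irpX* is transcribed.
So IrpX is produced and active.
Autoinducer-2 is present, so GixE is active.
Ni²⁺ is present, so CilF is inactive.
With repressor GixE bound, *purL* is not transcribed.
So PurL is not produced.
With no repressor bound, *zorH* is transcribed.
So ZorH is produced and active.
No repressor is bound and IrpX and ZorH are active, so *purH* is transcribed.

ON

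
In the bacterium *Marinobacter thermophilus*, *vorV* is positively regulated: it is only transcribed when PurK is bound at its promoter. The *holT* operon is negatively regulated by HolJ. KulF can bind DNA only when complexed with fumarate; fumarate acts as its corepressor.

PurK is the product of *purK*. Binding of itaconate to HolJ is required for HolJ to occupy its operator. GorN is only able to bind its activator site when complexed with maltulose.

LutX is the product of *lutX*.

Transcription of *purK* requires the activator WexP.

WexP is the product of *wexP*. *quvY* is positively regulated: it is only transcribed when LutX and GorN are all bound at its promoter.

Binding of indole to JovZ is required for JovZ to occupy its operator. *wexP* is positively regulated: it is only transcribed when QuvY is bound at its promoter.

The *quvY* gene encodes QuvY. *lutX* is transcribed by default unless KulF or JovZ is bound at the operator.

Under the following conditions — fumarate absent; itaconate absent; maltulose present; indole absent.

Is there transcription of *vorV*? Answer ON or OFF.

ON

Fumarate is absent, so KulF is inactive.
Indole is absent, so JovZ is inactive.
With no repressor bound, *lutX* is transcribed.
So LutX is produced and active.
Maltulose is present, so GorN is active.
No repressor is bound and LutX and GorN are active, so *quvY* is transcribed.
So QuvY is produced and active.
No repressor is bound and QuvY is active, so *wexP* is transcribed.
So WexP is produced and active.
No repressor is bound and WexP is active, so *purK* is transcribed.
So PurK is produced and active.
No repressor is bound and PurK is active, so *vorV* is transcribed.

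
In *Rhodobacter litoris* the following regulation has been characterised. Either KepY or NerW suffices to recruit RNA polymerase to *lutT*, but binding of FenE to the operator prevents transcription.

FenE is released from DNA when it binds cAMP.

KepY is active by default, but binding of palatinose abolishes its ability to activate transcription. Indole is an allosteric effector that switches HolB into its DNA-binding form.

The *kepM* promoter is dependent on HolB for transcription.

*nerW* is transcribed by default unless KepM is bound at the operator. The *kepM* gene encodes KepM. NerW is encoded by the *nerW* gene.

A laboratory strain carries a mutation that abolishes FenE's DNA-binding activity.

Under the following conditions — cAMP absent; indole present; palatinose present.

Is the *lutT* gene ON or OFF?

Palatinose is present, so KepY is inactive.
FenE is non-functional in this strain, so it has no effect.
Indole is present, so HolB is active.
No repressor is bound and HolB is active, so *kepM* is transcribed.
So KepM is produced and active.
With repressor KepM bound, *nerW* is not transcribed.
So NerW is not produced.
No activator is available at the *lutT* promoter, so *lutT* is not transcribed.

OFF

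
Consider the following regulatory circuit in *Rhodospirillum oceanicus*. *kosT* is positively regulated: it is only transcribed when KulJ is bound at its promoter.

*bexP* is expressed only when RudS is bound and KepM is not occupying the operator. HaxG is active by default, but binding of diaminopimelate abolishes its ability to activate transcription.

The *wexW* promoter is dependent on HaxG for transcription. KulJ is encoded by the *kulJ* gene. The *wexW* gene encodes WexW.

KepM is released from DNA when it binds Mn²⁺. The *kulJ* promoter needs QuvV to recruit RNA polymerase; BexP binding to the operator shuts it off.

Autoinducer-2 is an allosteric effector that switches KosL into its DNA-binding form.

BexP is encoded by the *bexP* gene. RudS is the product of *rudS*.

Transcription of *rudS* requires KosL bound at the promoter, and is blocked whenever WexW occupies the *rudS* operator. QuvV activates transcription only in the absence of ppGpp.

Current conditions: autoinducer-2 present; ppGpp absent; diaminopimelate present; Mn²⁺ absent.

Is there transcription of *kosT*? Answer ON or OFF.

Diaminopimelate is present, so HaxG is inactive.
Required activator HaxG is absent, so *wexW* is not transcribed.
So WexW is not produced.
Autoinducer-2 is present, so KosL is active.
No repressor is bound and KosL is active, so *rudS* is transcribed.
So RudS is produced and active.
Mn²⁺ is absent, so KepM is active.
With repressor KepM bound, *bexP* is not transcribed.
So BexP is not produced.
ppGpp is absent, so QuvV is active.
No repressor is bound and QuvV is active, so *kulJ* is transcribed.
So KulJ is produced and active.
No repressor is bound and KulJ is active, so *kosT* is transcribed.

ON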